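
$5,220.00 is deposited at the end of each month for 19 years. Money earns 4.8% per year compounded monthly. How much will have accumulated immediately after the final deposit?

This is an ordinary annuity: 228 deposits of $5,220.00 at the end of each month.
Periodic rate r = 0.048/12 per month; n is counted in months.
FV = PMT × [((1+r)^n − 1)/r] = 5,220 × [(1+r)^228 − 1] / r = $1,937,627.28

$1,937,627.28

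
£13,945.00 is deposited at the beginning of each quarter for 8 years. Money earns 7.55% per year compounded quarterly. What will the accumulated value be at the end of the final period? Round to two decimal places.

£616,619.11

This is an annuity due: 32 deposits of £13,945.00 at the beginning of each quarter.
Periodic rate r = 0.0755/4 per quarter; n is counted in quarters.
FV = PMT × [((1+r)^n − 1)/r] × (1+r) = 13,945 × [(1+r)^32 − 1] / r × (1+r) = £616,619.11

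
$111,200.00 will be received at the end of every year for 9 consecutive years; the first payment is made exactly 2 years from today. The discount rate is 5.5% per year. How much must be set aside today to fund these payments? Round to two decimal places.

Ordinary annuity of 9 payments, first payment at period 2.
Periodic rate r = 0.055 per year.
The ordinary-annuity PV formula values the stream one period before the first payment (period 1); discount that back 1 periods:
PV₀ = 111,200 × [1 − (1+r)^−9] / r × (1+r)^−1 = $732,781.15

$732,781.15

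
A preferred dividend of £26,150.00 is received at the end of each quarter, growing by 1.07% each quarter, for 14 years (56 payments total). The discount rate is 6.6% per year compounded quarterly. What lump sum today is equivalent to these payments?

Periodic rate r = 0.066/4 per quarter; n is counted in quarters.
Growing ordinary annuity: PV = PMT₁ × [1 − ((1+g)/(1+r))^n] / (r − g) = 26,150 × [1 − ((1+0.0107)/(1+r))^56] / (r − 0.0107) = £1,236,139.70.

£1,236,139.70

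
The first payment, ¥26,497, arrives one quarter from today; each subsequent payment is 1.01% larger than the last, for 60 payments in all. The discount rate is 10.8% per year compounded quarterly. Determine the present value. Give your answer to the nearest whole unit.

Periodic rate r = 0.108/4 per quarter; n is counted in quarters.
Growing ordinary annuity: PV = PMT₁ × [1 − ((1+g)/(1+r))^n] / (r − g) = 26,497 × [1 − ((1+0.0101)/(1+r))^60] / (r − 0.0101) = ¥988,514.

¥988,514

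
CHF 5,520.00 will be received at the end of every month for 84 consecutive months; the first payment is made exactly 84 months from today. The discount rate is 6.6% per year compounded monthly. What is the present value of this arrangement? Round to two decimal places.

Ordinary annuity of 84 payments, first payment at period 84.
Periodic rate r = 0.066/12 per month; n is counted in months.
The ordinary-annuity PV formula values the stream one period before the first payment (period 83); discount that back 83 periods:
PV₀ = 5,520 × [1 − (1+r)^−84] / r × (1+r)^−83 = CHF 235,018.42

CHF 235,018.42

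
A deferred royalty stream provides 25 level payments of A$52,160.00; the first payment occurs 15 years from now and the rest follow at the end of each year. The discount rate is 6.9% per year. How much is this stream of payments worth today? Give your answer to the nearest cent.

A$241,008.29

Ordinary annuity of 25 payments, first payment at period 15.
Periodic rate r = 0.069 per year.
The ordinary-annuity PV formula values the stream one period before the first payment (period 14); discount that back 14 periods:
PV₀ = 52,160 × [1 − (1+r)^−25] / r × (1+r)^−14 = A$241,008.29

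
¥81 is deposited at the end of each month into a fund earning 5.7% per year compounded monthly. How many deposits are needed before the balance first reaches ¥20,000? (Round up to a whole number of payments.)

Periodic rate r = 0.057/12 per month; n is counted in months.
Ordinary annuity FV: 20,000 = 81 × [((1+r)^n − 1)/r].
(1+r)^n = 1 + 20,000 × r / 81, so n = ln(1 + 20,000·r/81) / ln(1+r) = 163.76.
Round up to a whole number of payments: n = 164.

164 payments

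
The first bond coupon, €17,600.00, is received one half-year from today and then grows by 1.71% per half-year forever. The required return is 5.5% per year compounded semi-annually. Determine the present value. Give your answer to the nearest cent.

€1,692,307.69

Periodic rate r = 0.055/2 per half-year.
Growing perpetuity (Gordon): PV = PMT₁ / (r − g) = 17,600 / (r − 0.0171) = €1,692,307.69.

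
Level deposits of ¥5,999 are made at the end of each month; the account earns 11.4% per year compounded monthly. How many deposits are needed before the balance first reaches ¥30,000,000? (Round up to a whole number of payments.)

411 payments

Periodic rate r = 0.114/12 per month; n is counted in months.
Ordinary annuity FV: 30,000,000 = 5,999 × [((1+r)^n − 1)/r].
(1+r)^n = 1 + 30,000,000 × r / 5,999, so n = ln(1 + 30,000,000·r/5,999) / ln(1+r) = 410.54.
Round up to a whole number of payments: n = 411.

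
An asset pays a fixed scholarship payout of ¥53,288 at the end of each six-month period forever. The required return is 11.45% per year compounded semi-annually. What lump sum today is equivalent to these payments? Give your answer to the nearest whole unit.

¥930,795

Periodic rate r = 0.1145/2 per half-year.
Level perpetuity: PV = PMT / r = 53,288 / (0.1145/2) = ¥930,795.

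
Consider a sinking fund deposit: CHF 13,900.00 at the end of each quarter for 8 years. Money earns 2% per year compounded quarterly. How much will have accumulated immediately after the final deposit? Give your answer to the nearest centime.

CHF 481,059.87

This is an ordinary annuity: 32 deposits of CHF 13,900.00 at the end of each quarter.
Periodic rate r = 0.02/4 per quarter; n is counted in quarters.
FV = PMT × [((1+r)^n − 1)/r] = 13,900 × [(1+r)^32 − 1] / r = CHF 481,059.87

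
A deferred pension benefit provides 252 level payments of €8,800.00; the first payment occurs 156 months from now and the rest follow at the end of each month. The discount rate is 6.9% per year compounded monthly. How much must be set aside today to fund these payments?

Ordinary annuity of 252 payments, first payment at period 156.
Periodic rate r = 0.069/12 per month; n is counted in months.
The ordinary-annuity PV formula values the stream one period before the first payment (period 155); discount that back 155 periods:
PV₀ = 8,800 × [1 − (1+r)^−252] / r × (1+r)^−155 = €480,923.52

€480,923.52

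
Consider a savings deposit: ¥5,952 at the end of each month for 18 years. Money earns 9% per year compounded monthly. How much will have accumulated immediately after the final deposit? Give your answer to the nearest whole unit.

¥3,192,365

This is an ordinary annuity: 216 deposits of ¥5,952 at the end of each month.
Periodic rate r = 0.09/12 per month; n is counted in months.
FV = PMT × [((1+r)^n − 1)/r] = 5,952 × [(1+r)^216 − 1] / r = ¥3,192,365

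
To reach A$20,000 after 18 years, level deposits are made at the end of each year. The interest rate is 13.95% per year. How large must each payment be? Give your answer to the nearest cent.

Level ordinary annuity; solve FV = PMT × [((1+r)^n − 1)/r] for PMT.
Periodic rate r = 0.1395 per year.
With n = 18: PMT = 20,000 / ([((1+r)^n − 1)/r]) = A$293.93

A$293.93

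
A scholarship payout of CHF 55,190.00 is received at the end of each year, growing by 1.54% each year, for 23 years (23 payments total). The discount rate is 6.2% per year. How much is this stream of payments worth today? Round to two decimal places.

CHF 762,380.63

Periodic rate r = 0.062 per year.
Growing ordinary annuity: PV = PMT₁ × [1 − ((1+g)/(1+r))^n] / (r − g) = 55,190 × [1 − ((1+0.0154)/(1+r))^23] / (r − 0.0154) = CHF 762,380.63.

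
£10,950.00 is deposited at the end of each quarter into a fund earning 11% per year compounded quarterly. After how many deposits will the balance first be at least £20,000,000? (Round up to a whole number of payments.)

Periodic rate r = 0.11/4 per quarter; n is counted in quarters.
Ordinary annuity FV: 20,000,000 = 10,950 × [((1+r)^n − 1)/r].
(1+r)^n = 1 + 20,000,000 × r / 10,950, so n = ln(1 + 20,000,000·r/10,950) / ln(1+r) = 145.10.
Round up to a whole number of payments: n = 146.

146 payments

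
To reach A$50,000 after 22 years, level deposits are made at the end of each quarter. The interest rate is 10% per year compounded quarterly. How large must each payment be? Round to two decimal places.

Level ordinary annuity; solve FV = PMT × [((1+r)^n − 1)/r] for PMT.
Periodic rate r = 0.1/4 per quarter; n is counted in quarters.
With n = 88: PMT = 50,000 / ([((1+r)^n − 1)/r]) = A$160.58

A$160.58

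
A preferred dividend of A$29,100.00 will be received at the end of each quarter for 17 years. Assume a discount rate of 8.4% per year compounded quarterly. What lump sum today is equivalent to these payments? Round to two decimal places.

This is an ordinary annuity: 68 payments of A$29,100.00 at the end of each quarter.
Periodic rate r = 0.084/4 per quarter; n is counted in quarters.
PV = PMT × [(1 − (1+r)^−n)/r] = 29,100 × [1 − (1+r)^−68] / r = A$1,048,486.59

A$1,048,486.59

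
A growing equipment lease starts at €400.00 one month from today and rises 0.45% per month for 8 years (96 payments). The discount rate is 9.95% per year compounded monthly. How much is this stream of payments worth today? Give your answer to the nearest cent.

Periodic rate r = 0.0995/12 per month; n is counted in months.
Growing ordinary annuity: PV = PMT₁ × [1 − ((1+g)/(1+r))^n] / (r − g) = 400 × [1 − ((1+0.0045)/(1+r))^96] / (r − 0.0045) = €32,017.56.

€32,017.56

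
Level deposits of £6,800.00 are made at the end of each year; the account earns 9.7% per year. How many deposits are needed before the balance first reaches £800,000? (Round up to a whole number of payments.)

28 payments

Periodic rate r = 0.097 per year.
Ordinary annuity FV: 800,000 = 6,800 × [((1+r)^n − 1)/r].
(1+r)^n = 1 + 800,000 × r / 6,800, so n = ln(1 + 800,000·r/6,800) / ln(1+r) = 27.21.
Round up to a whole number of payments: n = 28.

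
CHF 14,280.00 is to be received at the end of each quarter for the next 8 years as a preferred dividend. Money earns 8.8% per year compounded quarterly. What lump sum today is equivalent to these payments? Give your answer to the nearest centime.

CHF 325,588.99

This is an ordinary annuity: 32 payments of CHF 14,280.00 at the end of each quarter.
Periodic rate r = 0.088/4 per quarter; n is counted in quarters.
PV = PMT × [(1 − (1+r)^−n)/r] = 14,280 × [1 − (1+r)^−32] / r = CHF 325,588.99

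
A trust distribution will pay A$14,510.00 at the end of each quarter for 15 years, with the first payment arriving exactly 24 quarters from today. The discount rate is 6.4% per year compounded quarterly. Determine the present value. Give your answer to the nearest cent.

A$386,627.15

Ordinary annuity of 60 payments, first payment at period 24.
Periodic rate r = 0.064/4 per quarter; n is counted in quarters.
The ordinary-annuity PV formula values the stream one period before the first payment (period 23); discount that back 23 periods:
PV₀ = 14,510 × [1 − (1+r)^−60] / r × (1+r)^−23 = A$386,627.15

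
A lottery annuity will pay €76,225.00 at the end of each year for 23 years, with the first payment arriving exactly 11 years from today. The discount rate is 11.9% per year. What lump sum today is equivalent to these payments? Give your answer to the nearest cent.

Ordinary annuity of 23 payments, first payment at period 11.
Periodic rate r = 0.119 per year.
The ordinary-annuity PV formula values the stream one period before the first payment (period 10); discount that back 10 periods:
PV₀ = 76,225 × [1 − (1+r)^−23] / r × (1+r)^−10 = €192,416.03

€192,416.03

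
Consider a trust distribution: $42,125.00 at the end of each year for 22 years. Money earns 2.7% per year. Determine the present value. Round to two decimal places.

$691,971.97

This is an ordinary annuity: 22 payments of $42,125.00 at the end of each year.
Periodic rate r = 0.027 per year.
PV = PMT × [(1 − (1+r)^−n)/r] = 42,125 × [1 − (1+r)^−22] / r = $691,971.97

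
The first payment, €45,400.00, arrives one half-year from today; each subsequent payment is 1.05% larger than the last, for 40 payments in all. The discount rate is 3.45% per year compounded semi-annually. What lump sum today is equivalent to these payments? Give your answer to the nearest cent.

€1,572,490.33

Periodic rate r = 0.0345/2 per half-year; n is counted in half-years.
Growing ordinary annuity: PV = PMT₁ × [1 − ((1+g)/(1+r))^n] / (r − g) = 45,400 × [1 − ((1+0.0105)/(1+r))^40] / (r − 0.0105) = €1,572,490.33.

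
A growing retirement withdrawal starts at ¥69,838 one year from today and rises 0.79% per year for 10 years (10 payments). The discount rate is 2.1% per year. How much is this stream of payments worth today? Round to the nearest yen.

¥645,844

Periodic rate r = 0.021 per year.
Growing ordinary annuity: PV = PMT₁ × [1 − ((1+g)/(1+r))^n] / (r − g) = 69,838 × [1 − ((1+0.0079)/(1+r))^10] / (r − 0.0079) = ¥645,844.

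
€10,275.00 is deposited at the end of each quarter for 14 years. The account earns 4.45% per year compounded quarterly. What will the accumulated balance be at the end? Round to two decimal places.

This is an ordinary annuity: 56 deposits of €10,275.00 at the end of each quarter.
Periodic rate r = 0.0445/4 per quarter; n is counted in quarters.
FV = PMT × [((1+r)^n − 1)/r] = 10,275 × [(1+r)^56 − 1] / r = €792,546.90

€792,546.90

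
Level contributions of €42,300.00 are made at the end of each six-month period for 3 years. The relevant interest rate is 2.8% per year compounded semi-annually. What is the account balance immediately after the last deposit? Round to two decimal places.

€262,850.57

This is an ordinary annuity: 6 deposits of €42,300.00 at the end of each six-month period.
Periodic rate r = 0.028/2 per half-year; n is counted in half-years.
FV = PMT × [((1+r)^n − 1)/r] = 42,300 × [(1+r)^6 − 1] / r = €262,850.57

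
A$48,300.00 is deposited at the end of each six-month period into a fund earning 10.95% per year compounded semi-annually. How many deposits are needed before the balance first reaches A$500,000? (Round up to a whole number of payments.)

9 payments

Periodic rate r = 0.1095/2 per half-year; n is counted in half-years.
Ordinary annuity FV: 500,000 = 48,300 × [((1+r)^n − 1)/r].
(1+r)^n = 1 + 500,000 × r / 48,300, so n = ln(1 + 500,000·r/48,300) / ln(1+r) = 8.42.
Round up to a whole number of payments: n = 9.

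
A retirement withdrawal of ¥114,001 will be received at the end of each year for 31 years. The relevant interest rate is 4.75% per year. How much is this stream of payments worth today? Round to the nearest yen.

This is an ordinary annuity: 31 payments of ¥114,001 at the end of each year.
Periodic rate r = 0.0475 per year.
PV = PMT × [(1 − (1+r)^−n)/r] = 114,001 × [1 − (1+r)^−31] / r = ¥1,830,591

¥1,830,591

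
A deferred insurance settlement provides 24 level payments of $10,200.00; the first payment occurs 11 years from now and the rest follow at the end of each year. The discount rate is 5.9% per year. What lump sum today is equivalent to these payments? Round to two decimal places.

$72,831.65

Ordinary annuity of 24 payments, first payment at period 11.
Periodic rate r = 0.059 per year.
The ordinary-annuity PV formula values the stream one period before the first payment (period 10); discount that back 10 periods:
PV₀ = 10,200 × [1 − (1+r)^−24] / r × (1+r)^−10 = $72,831.65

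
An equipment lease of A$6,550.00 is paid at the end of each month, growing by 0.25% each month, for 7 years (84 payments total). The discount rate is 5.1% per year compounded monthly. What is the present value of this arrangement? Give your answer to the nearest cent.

Periodic rate r = 0.051/12 per month; n is counted in months.
Growing ordinary annuity: PV = PMT₁ × [1 − ((1+g)/(1+r))^n] / (r − g) = 6,550 × [1 − ((1+0.0025)/(1+r))^84] / (r − 0.0025) = A$510,073.16.

A$510,073.16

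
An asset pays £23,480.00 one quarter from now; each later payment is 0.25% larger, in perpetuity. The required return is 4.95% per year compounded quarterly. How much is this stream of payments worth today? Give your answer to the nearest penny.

Periodic rate r = 0.0495/4 per quarter.
Growing perpetuity (Gordon): PV = PMT₁ / (r − g) = 23,480 / (r − 0.0025) = £2,377,721.52.

£2,377,721.52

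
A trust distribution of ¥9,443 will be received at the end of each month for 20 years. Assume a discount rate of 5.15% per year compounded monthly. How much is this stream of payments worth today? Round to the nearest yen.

¥1,413,051

This is an ordinary annuity: 240 payments of ¥9,443 at the end of each month.
Periodic rate r = 0.0515/12 per month; n is counted in months.
PV = PMT × [(1 − (1+r)^−n)/r] = 9,443 × [1 − (1+r)^−240] / r = ¥1,413,051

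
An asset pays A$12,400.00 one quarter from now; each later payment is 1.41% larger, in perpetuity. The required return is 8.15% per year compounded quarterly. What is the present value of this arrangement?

A$1,976,095.62

Periodic rate r = 0.0815/4 per quarter.
Growing perpetuity (Gordon): PV = PMT₁ / (r − g) = 12,400 / (r − 0.0141) = A$1,976,095.62.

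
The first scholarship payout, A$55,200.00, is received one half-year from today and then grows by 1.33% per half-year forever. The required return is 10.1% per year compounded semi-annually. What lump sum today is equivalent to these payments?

A$1,483,870.97

Periodic rate r = 0.101/2 per half-year.
Growing perpetuity (Gordon): PV = PMT₁ / (r − g) = 55,200 / (r − 0.0133) = A$1,483,870.97.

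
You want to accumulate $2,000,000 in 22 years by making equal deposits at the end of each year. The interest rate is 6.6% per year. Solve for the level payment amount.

Level ordinary annuity; solve FV = PMT × [((1+r)^n − 1)/r] for PMT.
Periodic rate r = 0.066 per year.
With n = 22: PMT = 2,000,000 / ([((1+r)^n − 1)/r]) = $42,857.36

$42,857.36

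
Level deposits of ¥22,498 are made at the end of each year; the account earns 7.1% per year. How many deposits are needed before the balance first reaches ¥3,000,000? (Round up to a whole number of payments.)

Periodic rate r = 0.071 per year.
Ordinary annuity FV: 3,000,000 = 22,498 × [((1+r)^n − 1)/r].
(1+r)^n = 1 + 3,000,000 × r / 22,498, so n = ln(1 + 3,000,000·r/22,498) / ln(1+r) = 34.24.
Round up to a whole number of payments: n = 35.

35 payments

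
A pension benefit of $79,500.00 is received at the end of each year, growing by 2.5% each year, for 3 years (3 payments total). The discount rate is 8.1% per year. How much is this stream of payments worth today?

Periodic rate r = 0.081 per year.
Growing ordinary annuity: PV = PMT₁ × [1 − ((1+g)/(1+r))^n] / (r − g) = 79,500 × [1 − ((1+0.025)/(1+r))^3] / (r − 0.025) = $209,396.97.

$209,396.97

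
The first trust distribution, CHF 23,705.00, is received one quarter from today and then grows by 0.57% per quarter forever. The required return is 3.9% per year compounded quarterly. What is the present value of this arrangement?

CHF 5,853,086.42

Periodic rate r = 0.039/4 per quarter.
Growing perpetuity (Gordon): PV = PMT₁ / (r − g) = 23,705 / (r − 0.0057) = CHF 5,853,086.42.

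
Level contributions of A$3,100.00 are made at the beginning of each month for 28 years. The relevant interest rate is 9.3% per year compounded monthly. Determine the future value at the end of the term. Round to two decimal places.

This is an annuity due: 336 deposits of A$3,100.00 at the beginning of each month.
Periodic rate r = 0.093/12 per month; n is counted in months.
FV = PMT × [((1+r)^n − 1)/r] × (1+r) = 3,100 × [(1+r)^336 − 1] / r × (1+r) = A$4,991,458.31

A$4,991,458.31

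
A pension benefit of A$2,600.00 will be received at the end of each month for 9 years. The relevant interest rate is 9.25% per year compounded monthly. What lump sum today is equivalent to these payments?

A$190,117.21

This is an ordinary annuity: 108 payments of A$2,600.00 at the end of each month.
Periodic rate r = 0.0925/12 per month; n is counted in months.
PV = PMT × [(1 − (1+r)^−n)/r] = 2,600 × [1 − (1+r)^−108] / r = A$190,117.21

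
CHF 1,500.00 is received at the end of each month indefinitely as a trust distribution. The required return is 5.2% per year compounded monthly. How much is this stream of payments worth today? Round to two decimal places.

CHF 346,153.85

Periodic rate r = 0.052/12 per month.
Level perpetuity: PV = PMT / r = 1,500 / (0.052/12) = CHF 346,153.85.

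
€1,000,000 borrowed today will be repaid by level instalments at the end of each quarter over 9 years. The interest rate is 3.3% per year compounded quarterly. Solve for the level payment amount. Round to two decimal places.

Level ordinary annuity; solve PV = PMT × [(1 − (1+r)^−n)/r] for PMT.
Periodic rate r = 0.033/4 per quarter; n is counted in quarters.
With n = 36: PMT = 1,000,000 / ([(1 − (1+r)^−n)/r]) = €32,220.26

€32,220.26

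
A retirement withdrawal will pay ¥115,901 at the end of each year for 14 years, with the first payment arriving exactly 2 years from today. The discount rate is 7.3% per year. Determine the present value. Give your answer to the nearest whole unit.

Ordinary annuity of 14 payments, first payment at period 2.
Periodic rate r = 0.073 per year.
The ordinary-annuity PV formula values the stream one period before the first payment (period 1); discount that back 1 periods:
PV₀ = 115,901 × [1 − (1+r)^−14] / r × (1+r)^−1 = ¥927,886

¥927,886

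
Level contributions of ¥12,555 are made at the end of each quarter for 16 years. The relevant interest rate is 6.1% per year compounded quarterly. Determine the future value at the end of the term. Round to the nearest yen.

¥1,345,518

This is an ordinary annuity: 64 deposits of ¥12,555 at the end of each quarter.
Periodic rate r = 0.061/4 per quarter; n is counted in quarters.
FV = PMT × [((1+r)^n − 1)/r] = 12,555 × [(1+r)^64 − 1] / r = ¥1,345,518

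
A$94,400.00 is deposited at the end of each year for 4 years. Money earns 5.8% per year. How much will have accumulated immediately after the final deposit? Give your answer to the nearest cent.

This is an ordinary annuity: 4 deposits of A$94,400.00 at the end of each year.
Periodic rate r = 0.058 per year.
FV = PMT × [((1+r)^n − 1)/r] = 94,400 × [(1+r)^4 − 1] / r = A$411,739.86

A$411,739.86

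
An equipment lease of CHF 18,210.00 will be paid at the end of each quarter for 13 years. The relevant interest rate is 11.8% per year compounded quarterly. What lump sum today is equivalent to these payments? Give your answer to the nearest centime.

CHF 481,169.47

This is an ordinary annuity: 52 payments of CHF 18,210.00 at the end of each quarter.
Periodic rate r = 0.118/4 per quarter; n is counted in quarters.
PV = PMT × [(1 − (1+r)^−n)/r] = 18,210 × [1 − (1+r)^−52] / r = CHF 481,169.47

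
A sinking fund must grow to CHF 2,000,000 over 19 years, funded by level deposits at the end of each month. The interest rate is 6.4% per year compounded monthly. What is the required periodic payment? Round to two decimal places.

CHF 4,514.45

Level ordinary annuity; solve FV = PMT × [((1+r)^n − 1)/r] for PMT.
Periodic rate r = 0.064/12 per month; n is counted in months.
With n = 228: PMT = 2,000,000 / ([((1+r)^n − 1)/r]) = CHF 4,514.45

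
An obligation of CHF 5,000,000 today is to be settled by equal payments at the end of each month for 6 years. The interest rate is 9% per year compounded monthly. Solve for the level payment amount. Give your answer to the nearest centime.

CHF 90,127.69

Level ordinary annuity; solve PV = PMT × [(1 − (1+r)^−n)/r] for PMT.
Periodic rate r = 0.09/12 per month; n is counted in months.
With n = 72: PMT = 5,000,000 / ([(1 − (1+r)^−n)/r]) = CHF 90,127.69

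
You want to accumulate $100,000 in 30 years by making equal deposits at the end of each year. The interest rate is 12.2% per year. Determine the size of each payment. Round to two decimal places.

$398.60

Level ordinary annuity; solve FV = PMT × [((1+r)^n − 1)/r] for PMT.
Periodic rate r = 0.122 per year.
With n = 30: PMT = 100,000 / ([((1+r)^n − 1)/r]) = $398.60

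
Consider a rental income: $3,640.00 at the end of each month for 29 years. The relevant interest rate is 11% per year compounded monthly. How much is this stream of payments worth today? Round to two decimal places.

$380,502.61

This is an ordinary annuity: 348 payments of $3,640.00 at the end of each month.
Periodic rate r = 0.11/12 per month; n is counted in months.
PV = PMT × [(1 − (1+r)^−n)/r] = 3,640 × [1 − (1+r)^−348] / r = $380,502.61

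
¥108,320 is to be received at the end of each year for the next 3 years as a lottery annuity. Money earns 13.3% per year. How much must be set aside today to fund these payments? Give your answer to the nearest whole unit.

This is an ordinary annuity: 3 payments of ¥108,320 at the end of each year.
Periodic rate r = 0.133 per year.
PV = PMT × [(1 − (1+r)^−n)/r] = 108,320 × [1 − (1+r)^−3] / r = ¥254,463

¥254,463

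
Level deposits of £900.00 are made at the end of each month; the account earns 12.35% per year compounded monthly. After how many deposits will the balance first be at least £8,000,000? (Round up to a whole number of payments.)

Periodic rate r = 0.1235/12 per month; n is counted in months.
Ordinary annuity FV: 8,000,000 = 900 × [((1+r)^n − 1)/r].
(1+r)^n = 1 + 8,000,000 × r / 900, so n = ln(1 + 8,000,000·r/900) / ln(1+r) = 442.13.
Round up to a whole number of payments: n = 443.

443 payments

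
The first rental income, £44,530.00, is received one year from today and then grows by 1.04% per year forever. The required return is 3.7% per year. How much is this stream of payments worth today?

Periodic rate r = 0.037 per year.
Growing perpetuity (Gordon): PV = PMT₁ / (r − g) = 44,530 / (r − 0.0104) = £1,674,060.15.

£1,674,060.15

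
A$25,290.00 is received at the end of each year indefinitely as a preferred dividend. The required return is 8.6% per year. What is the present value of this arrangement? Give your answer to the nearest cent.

Periodic rate r = 0.086 per year.
Level perpetuity: PV = PMT / r = 25,290 / (0.086) = A$294,069.77.

A$294,069.77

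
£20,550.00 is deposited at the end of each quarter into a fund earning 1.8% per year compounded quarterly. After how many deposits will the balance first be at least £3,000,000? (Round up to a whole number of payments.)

Periodic rate r = 0.018/4 per quarter; n is counted in quarters.
Ordinary annuity FV: 3,000,000 = 20,550 × [((1+r)^n − 1)/r].
(1+r)^n = 1 + 3,000,000 × r / 20,550, so n = ln(1 + 3,000,000·r/20,550) / ln(1+r) = 112.47.
Round up to a whole number of payments: n = 113.

113 payments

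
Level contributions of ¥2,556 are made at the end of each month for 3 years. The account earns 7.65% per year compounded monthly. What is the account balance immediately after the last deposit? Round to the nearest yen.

This is an ordinary annuity: 36 deposits of ¥2,556 at the end of each month.
Periodic rate r = 0.0765/12 per month; n is counted in months.
FV = PMT × [((1+r)^n − 1)/r] = 2,556 × [(1+r)^36 − 1] / r = ¥103,064

¥103,064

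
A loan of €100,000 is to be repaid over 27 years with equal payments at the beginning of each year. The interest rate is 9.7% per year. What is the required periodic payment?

€9,633.34

Level annuity due; solve PV = PMT × [(1 − (1+r)^−n)/r] × (1+r) for PMT.
Periodic rate r = 0.097 per year.
With n = 27: PMT = 100,000 / ([(1 − (1+r)^−n)/r] × (1+r)) = €9,633.34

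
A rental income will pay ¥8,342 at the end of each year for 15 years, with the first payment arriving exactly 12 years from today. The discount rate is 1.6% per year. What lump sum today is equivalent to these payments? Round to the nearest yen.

¥92,769

Ordinary annuity of 15 payments, first payment at period 12.
Periodic rate r = 0.016 per year.
The ordinary-annuity PV formula values the stream one period before the first payment (period 11); discount that back 11 periods:
PV₀ = 8,342 × [1 − (1+r)^−15] / r × (1+r)^−11 = ¥92,769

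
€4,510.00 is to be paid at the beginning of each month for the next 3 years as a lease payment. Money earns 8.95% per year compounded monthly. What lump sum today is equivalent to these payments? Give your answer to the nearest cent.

€142,987.48

This is an annuity due: 36 payments of €4,510.00 at the beginning of each month.
Periodic rate r = 0.0895/12 per month; n is counted in months.
PV = PMT × [(1 − (1+r)^−n)/r] × (1+r) = 4,510 × [1 − (1+r)^−36] / r × (1+r) = €142,987.48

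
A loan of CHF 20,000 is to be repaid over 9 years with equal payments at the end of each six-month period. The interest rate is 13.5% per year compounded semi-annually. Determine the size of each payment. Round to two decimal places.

CHF 1,952.52

Level ordinary annuity; solve PV = PMT × [(1 − (1+r)^−n)/r] for PMT.
Periodic rate r = 0.135/2 per half-year; n is counted in half-years.
With n = 18: PMT = 20,000 / ([(1 − (1+r)^−n)/r]) = CHF 1,952.52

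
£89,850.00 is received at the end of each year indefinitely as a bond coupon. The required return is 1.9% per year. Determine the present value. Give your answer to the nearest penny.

Periodic rate r = 0.019 per year.
Level perpetuity: PV = PMT / r = 89,850 / (0.019) = £4,728,947.37.

£4,728,947.37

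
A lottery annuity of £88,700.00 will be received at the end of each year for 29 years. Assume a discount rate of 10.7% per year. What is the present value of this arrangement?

This is an ordinary annuity: 29 payments of £88,700.00 at the end of each year.
Periodic rate r = 0.107 per year.
PV = PMT × [(1 − (1+r)^−n)/r] = 88,700 × [1 − (1+r)^−29] / r = £785,495.04

£785,495.04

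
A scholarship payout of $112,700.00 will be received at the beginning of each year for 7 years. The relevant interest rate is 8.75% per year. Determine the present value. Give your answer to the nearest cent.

This is an annuity due: 7 payments of $112,700.00 at the beginning of each year.
Periodic rate r = 0.0875 per year.
PV = PMT × [(1 − (1+r)^−n)/r] × (1+r) = 112,700 × [1 − (1+r)^−7] / r × (1+r) = $622,053.62

$622,053.62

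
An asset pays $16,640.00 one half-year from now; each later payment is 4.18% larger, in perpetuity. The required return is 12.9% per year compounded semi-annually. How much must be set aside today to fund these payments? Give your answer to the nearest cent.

Periodic rate r = 0.129/2 per half-year.
Growing perpetuity (Gordon): PV = PMT₁ / (r − g) = 16,640 / (r − 0.0418) = $733,039.65.

$733,039.65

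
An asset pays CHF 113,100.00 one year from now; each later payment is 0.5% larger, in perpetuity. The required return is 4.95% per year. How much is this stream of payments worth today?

CHF 2,541,573.03

Periodic rate r = 0.0495 per year.
Growing perpetuity (Gordon): PV = PMT₁ / (r − g) = 113,100 / (r − 0.005) = CHF 2,541,573.03.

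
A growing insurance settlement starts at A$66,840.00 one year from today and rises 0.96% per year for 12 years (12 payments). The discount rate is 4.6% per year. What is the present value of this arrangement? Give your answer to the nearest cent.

A$635,805.80

Periodic rate r = 0.046 per year.
Growing ordinary annuity: PV = PMT₁ × [1 − ((1+g)/(1+r))^n] / (r − g) = 66,840 × [1 − ((1+0.0096)/(1+r))^12] / (r − 0.0096) = A$635,805.80.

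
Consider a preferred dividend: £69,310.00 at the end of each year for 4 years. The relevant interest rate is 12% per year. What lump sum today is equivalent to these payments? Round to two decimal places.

This is an ordinary annuity: 4 payments of £69,310.00 at the end of each year.
Periodic rate r = 0.12 per year.
PV = PMT × [(1 − (1+r)^−n)/r] = 69,310 × [1 − (1+r)^−4] / r = £210,518.68

£210,518.68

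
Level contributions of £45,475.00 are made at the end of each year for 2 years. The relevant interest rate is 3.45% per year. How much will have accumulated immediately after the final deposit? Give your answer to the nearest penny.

£92,518.89

This is an ordinary annuity: 2 deposits of £45,475.00 at the end of each year.
Periodic rate r = 0.0345 per year.
FV = PMT × [((1+r)^n − 1)/r] = 45,475 × [(1+r)^2 − 1] / r = £92,518.89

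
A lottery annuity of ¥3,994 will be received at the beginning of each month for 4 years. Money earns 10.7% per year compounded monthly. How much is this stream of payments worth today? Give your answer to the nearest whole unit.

This is an annuity due: 48 payments of ¥3,994 at the beginning of each month.
Periodic rate r = 0.107/12 per month; n is counted in months.
PV = PMT × [(1 − (1+r)^−n)/r] × (1+r) = 3,994 × [1 − (1+r)^−48] / r × (1+r) = ¥156,794

¥156,794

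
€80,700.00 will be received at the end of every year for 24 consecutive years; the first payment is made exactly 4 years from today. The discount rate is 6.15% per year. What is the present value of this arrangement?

Ordinary annuity of 24 payments, first payment at period 4.
Periodic rate r = 0.0615 per year.
The ordinary-annuity PV formula values the stream one period before the first payment (period 3); discount that back 3 periods:
PV₀ = 80,700 × [1 − (1+r)^−24] / r × (1+r)^−3 = €835,166.47

€835,166.47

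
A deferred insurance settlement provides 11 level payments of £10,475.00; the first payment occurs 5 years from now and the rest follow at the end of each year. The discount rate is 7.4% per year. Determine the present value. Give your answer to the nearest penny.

£57,878.08

Ordinary annuity of 11 payments, first payment at period 5.
Periodic rate r = 0.074 per year.
The ordinary-annuity PV formula values the stream one period before the first payment (period 4); discount that back 4 periods:
PV₀ = 10,475 × [1 − (1+r)^−11] / r × (1+r)^−4 = £57,878.08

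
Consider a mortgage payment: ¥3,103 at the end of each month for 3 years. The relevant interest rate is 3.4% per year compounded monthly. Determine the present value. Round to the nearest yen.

¥106,057

This is an ordinary annuity: 36 payments of ¥3,103 at the end of each month.
Periodic rate r = 0.034/12 per month; n is counted in months.
PV = PMT × [(1 − (1+r)^−n)/r] = 3,103 × [1 − (1+r)^−36] / r = ¥106,057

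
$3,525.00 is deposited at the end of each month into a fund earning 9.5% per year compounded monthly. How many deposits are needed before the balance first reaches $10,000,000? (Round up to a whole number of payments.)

401 payments

Periodic rate r = 0.095/12 per month; n is counted in months.
Ordinary annuity FV: 10,000,000 = 3,525 × [((1+r)^n − 1)/r].
(1+r)^n = 1 + 10,000,000 × r / 3,525, so n = ln(1 + 10,000,000·r/3,525) / ln(1+r) = 400.13.
Round up to a whole number of payments: n = 401.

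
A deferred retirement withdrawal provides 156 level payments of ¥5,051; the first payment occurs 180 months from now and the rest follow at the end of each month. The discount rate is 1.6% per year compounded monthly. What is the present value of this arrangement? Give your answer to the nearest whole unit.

Ordinary annuity of 156 payments, first payment at period 180.
Periodic rate r = 0.016/12 per month; n is counted in months.
The ordinary-annuity PV formula values the stream one period before the first payment (period 179); discount that back 179 periods:
PV₀ = 5,051 × [1 − (1+r)^−156] / r × (1+r)^−179 = ¥560,112

¥560,112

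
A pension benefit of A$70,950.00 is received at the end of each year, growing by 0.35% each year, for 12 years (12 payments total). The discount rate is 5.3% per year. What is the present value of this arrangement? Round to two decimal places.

A$629,038.52

Periodic rate r = 0.053 per year.
Growing ordinary annuity: PV = PMT₁ × [1 − ((1+g)/(1+r))^n] / (r − g) = 70,950 × [1 − ((1+0.0035)/(1+r))^12] / (r − 0.0035) = A$629,038.52.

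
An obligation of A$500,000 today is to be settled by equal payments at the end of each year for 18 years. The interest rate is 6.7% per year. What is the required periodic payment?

A$48,635.35

Level ordinary annuity; solve PV = PMT × [(1 − (1+r)^−n)/r] for PMT.
Periodic rate r = 0.067 per year.
With n = 18: PMT = 500,000 / ([(1 − (1+r)^−n)/r]) = A$48,635.35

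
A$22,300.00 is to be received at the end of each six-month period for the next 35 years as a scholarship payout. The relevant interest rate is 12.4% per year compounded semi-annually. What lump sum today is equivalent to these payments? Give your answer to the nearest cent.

A$354,341.65

This is an ordinary annuity: 70 payments of A$22,300.00 at the end of each six-month period.
Periodic rate r = 0.124/2 per half-year; n is counted in half-years.
PV = PMT × [(1 − (1+r)^−n)/r] = 22,300 × [1 − (1+r)^−70] / r = A$354,341.65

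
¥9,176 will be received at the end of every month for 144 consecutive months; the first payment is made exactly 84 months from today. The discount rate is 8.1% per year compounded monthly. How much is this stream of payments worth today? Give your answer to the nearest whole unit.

Ordinary annuity of 144 payments, first payment at period 84.
Periodic rate r = 0.081/12 per month; n is counted in months.
The ordinary-annuity PV formula values the stream one period before the first payment (period 83); discount that back 83 periods:
PV₀ = 9,176 × [1 − (1+r)^−144] / r × (1+r)^−83 = ¥482,560

¥482,560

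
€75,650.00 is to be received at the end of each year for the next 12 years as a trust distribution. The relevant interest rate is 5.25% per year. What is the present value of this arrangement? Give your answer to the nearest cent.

This is an ordinary annuity: 12 payments of €75,650.00 at the end of each year.
Periodic rate r = 0.0525 per year.
PV = PMT × [(1 − (1+r)^−n)/r] = 75,650 × [1 − (1+r)^−12] / r = €661,150.33

€661,150.33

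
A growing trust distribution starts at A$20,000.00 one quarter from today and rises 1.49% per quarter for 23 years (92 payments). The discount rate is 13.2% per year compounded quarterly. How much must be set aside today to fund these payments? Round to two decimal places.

Periodic rate r = 0.132/4 per quarter; n is counted in quarters.
Growing ordinary annuity: PV = PMT₁ × [1 − ((1+g)/(1+r))^n] / (r − g) = 20,000 × [1 − ((1+0.0149)/(1+r))^92] / (r − 0.0149) = A$887,671.70.

A$887,671.70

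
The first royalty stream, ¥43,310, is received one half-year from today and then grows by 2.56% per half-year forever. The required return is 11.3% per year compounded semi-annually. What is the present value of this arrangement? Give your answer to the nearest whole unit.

Periodic rate r = 0.113/2 per half-year.
Growing perpetuity (Gordon): PV = PMT₁ / (r − g) = 43,310 / (r − 0.0256) = ¥1,401,618.

¥1,401,618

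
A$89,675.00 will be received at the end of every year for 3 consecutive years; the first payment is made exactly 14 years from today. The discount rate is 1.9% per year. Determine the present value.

Ordinary annuity of 3 payments, first payment at period 14.
Periodic rate r = 0.019 per year.
The ordinary-annuity PV formula values the stream one period before the first payment (period 13); discount that back 13 periods:
PV₀ = 89,675 × [1 − (1+r)^−3] / r × (1+r)^−13 = A$202,876.23

A$202,876.23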